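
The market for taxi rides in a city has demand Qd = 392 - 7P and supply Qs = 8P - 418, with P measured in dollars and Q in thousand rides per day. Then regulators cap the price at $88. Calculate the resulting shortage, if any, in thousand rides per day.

0

Equilibrium: 392 - 7P = 8P - 418, so 810 = 15P and P* = 54, Q* = 14.
The ceiling of 88 is above the equilibrium price 54, so it is not binding; the market clears at P* = 54, Q* = 14.
Since the control does not bind, there is no shortage.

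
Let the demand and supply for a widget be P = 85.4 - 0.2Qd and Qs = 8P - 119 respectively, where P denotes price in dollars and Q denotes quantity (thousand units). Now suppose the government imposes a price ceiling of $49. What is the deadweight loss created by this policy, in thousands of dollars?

Rearranging demand gives Qd = 427 - 5P. Equilibrium: 427 - 5P = 8P - 119, so 546 = 13P and P* = 42, Q* = 217.
The ceiling of 49 is above the equilibrium price 42, so it is not binding; the market clears at P* = 42, Q* = 217.
Since the control does not bind, no trades are prevented and deadweight loss is zero.

0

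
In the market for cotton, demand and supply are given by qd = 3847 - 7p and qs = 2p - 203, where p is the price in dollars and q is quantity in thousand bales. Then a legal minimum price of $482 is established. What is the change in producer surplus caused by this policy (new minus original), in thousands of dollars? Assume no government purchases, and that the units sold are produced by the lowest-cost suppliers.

Equilibrium: 3847 - 7p = 2p - 203, so 4050 = 9p and p* = 450, q* = 697.
The floor of 482 is above the equilibrium price 450, so it binds.
At p = 482: qd = 3847 - 7·482 = 473 and qs = 2·482 - 203 = 761.
Producer surplus without the control is ½ · (450 - 101.5) · 697 = 121452.25.
With the floor, 473 units are sold at 482. The supply price at q = 473 is 338, so PS = ½ · [(482 - 101.5) + (482 - 338)] · 473 = 124044.25.
Change in producer surplus = 124044.25 - 121452.25 = 2592.

2592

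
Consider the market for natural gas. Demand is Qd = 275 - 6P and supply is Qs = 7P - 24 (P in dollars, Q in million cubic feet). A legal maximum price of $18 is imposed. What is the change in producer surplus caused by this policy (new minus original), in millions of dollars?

-597.5

Equilibrium: 275 - 6P = 7P - 24, so 299 = 13P and P* = 23, Q* = 137.
Because the ceiling (18) lies below the market-clearing price, it is binding.
At P = 18: Qd = 275 - 6·18 = 167 and Qs = 7·18 - 24 = 102.
Producer surplus without the control is ½ · (23 - 24/7) · 137 = 18769/14.
With the ceiling, producers sell 102 units at 18, so PS = ½ · (18 - 24/7) · 102 = 5202/7.
Change in producer surplus = 5202/7 - 18769/14 = -597.5.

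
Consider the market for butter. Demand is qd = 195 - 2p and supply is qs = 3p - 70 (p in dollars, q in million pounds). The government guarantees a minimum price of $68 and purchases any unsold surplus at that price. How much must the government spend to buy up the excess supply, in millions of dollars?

5100

In a free market, 195 - 2p = 3p - 70 gives the equilibrium p* = 53, q* = 89.
Since 68 > 53, the floor is binding.
At p = 68: qd = 195 - 2·68 = 59 and qs = 3·68 - 70 = 134.
Surplus = qs - qd = 75.
Government expenditure = surplus × support price = 75 × 68 = 5100.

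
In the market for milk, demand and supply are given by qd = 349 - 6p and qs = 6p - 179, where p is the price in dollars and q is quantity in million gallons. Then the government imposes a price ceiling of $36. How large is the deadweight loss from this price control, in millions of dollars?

384

Equilibrium: 349 - 6p = 6p - 179, so 528 = 12p and p* = 44, q* = 85.
The ceiling of 36 is below the equilibrium price 44, so it binds.
At p = 36: qd = 349 - 6·36 = 133 and qs = 6·36 - 179 = 37.
Quantity traded falls to 37. At q = 37 the demand price is (349 - 37)/6 = 52 and the supply price is (179 + 37)/6 = 36.
Deadweight loss = ½ · (52 - 36) · (85 - 37) = ½ · 16 · 48 = 384.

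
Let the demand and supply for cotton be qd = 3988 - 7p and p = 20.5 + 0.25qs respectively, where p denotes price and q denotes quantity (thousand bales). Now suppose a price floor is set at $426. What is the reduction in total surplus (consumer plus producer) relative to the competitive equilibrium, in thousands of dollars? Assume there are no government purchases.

30184

Rearranging supply gives qs = 4p - 82. Setting quantity demanded equal to quantity supplied, 3988 - 7p = 4p - 82, gives p* = 370 and q* = 1398.
The floor of 426 is above the equilibrium price 370, so it binds.
At p = 426: qd = 3988 - 7·426 = 1006 and qs = 4·426 - 82 = 1622.
Quantity traded falls to 1006. At q = 1006 the demand price is (3988 - 1006)/7 = 426 and the supply price is (82 + 1006)/4 = 272.
Deadweight loss = ½ · (426 - 272) · (1398 - 1006) = ½ · 154 · 392 = 30184.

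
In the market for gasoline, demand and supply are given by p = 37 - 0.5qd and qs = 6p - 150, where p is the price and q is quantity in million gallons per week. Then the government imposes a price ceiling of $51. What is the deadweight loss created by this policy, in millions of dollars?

Rearranging demand gives qd = 74 - 2p. Setting quantity demanded equal to quantity supplied, 74 - 2p = 6p - 150, gives p* = 28 and q* = 18.
The ceiling of 51 is above the equilibrium price 28, so it is not binding; the market clears at p* = 28, q* = 18.
Since the control does not bind, no trades are prevented and deadweight loss is zero.

0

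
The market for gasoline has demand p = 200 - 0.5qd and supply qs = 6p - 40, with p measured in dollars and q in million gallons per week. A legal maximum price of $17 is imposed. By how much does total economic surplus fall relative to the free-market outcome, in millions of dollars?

Rearranging demand gives qd = 400 - 2p. Without the control the market clears where 400 - 2p = 6p - 40, i.e. p* = 55 and q* = 290.
Since 17 < 55, the ceiling is binding.
At p = 17: qd = 400 - 2·17 = 366 and qs = 6·17 - 40 = 62.
Quantity traded falls to 62. At q = 62 the demand price is (400 - 62)/2 = 169 and the supply price is (40 + 62)/6 = 17.
Deadweight loss = ½ · (169 - 17) · (290 - 62) = ½ · 152 · 228 = 17328.

17328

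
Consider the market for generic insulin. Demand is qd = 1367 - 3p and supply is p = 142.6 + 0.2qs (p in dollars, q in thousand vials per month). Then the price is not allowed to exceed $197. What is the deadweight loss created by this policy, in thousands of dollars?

Rearranging supply gives qs = 5p - 713. Setting quantity demanded equal to quantity supplied, 1367 - 3p = 5p - 713, gives p* = 260 and q* = 587.
Since 197 < 260, the ceiling is binding.
At p = 197: qd = 1367 - 3·197 = 776 and qs = 5·197 - 713 = 272.
Quantity traded falls to 272. At q = 272 the demand price is (1367 - 272)/3 = 365 and the supply price is (713 + 272)/5 = 197.
Deadweight loss = ½ · (365 - 197) · (587 - 272) = ½ · 168 · 315 = 26460.

26460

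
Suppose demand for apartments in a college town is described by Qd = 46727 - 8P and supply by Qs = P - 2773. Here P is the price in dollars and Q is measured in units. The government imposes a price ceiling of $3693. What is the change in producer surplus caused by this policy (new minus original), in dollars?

In a free market, 46727 - 8P = P - 2773 gives the equilibrium P* = 5500, Q* = 2727.
Because the ceiling (3693) lies below the market-clearing price, it is binding.
At P = 3693: Qd = 46727 - 8·3693 = 17183 and Qs = 3693 - 2773 = 920.
Producer surplus without the control is ½ · (5500 - 2773) · 2727 = 3718264.5.
With the ceiling, producers sell 920 units at 3693, so PS = ½ · (3693 - 2773) · 920 = 423200.
Change in producer surplus = 423200 - 3718264.5 = -3295064.5.

-3295064.5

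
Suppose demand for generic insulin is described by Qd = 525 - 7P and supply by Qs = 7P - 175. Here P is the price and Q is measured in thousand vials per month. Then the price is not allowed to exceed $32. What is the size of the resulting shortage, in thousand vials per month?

Without the control the market clears where 525 - 7P = 7P - 175, i.e. P* = 50 and Q* = 175.
Since 32 < 50, the ceiling is binding.
At P = 32: Qd = 525 - 7·32 = 301 and Qs = 7·32 - 175 = 49.
Shortage = Qd - Qs = 301 - 49 = 252.

252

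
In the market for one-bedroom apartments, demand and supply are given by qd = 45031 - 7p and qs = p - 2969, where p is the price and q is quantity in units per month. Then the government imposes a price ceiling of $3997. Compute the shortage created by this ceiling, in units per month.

16024

In a free market, 45031 - 7p = p - 2969 gives the equilibrium p* = 6000, q* = 3031.
Because the ceiling (3997) lies below the market-clearing price, it is binding.
At p = 3997: qd = 45031 - 7·3997 = 17052 and qs = 3997 - 2969 = 1028.
Shortage = qd - qs = 17052 - 1028 = 16024.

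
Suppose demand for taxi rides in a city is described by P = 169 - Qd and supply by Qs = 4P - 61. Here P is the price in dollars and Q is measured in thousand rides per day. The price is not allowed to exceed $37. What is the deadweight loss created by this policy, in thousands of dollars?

Rearranging demand gives Qd = 169 - P. Equilibrium: 169 - P = 4P - 61, so 230 = 5P and P* = 46, Q* = 123.
Because the ceiling (37) lies below the market-clearing price, it is binding.
At P = 37: Qd = 169 - 37 = 132 and Qs = 4·37 - 61 = 87.
Quantity traded falls to 87. At Q = 87 the demand price is 169 - 87 = 82 and the supply price is (61 + 87)/4 = 37.
Deadweight loss = ½ · (82 - 37) · (123 - 87) = ½ · 45 · 36 = 810.

810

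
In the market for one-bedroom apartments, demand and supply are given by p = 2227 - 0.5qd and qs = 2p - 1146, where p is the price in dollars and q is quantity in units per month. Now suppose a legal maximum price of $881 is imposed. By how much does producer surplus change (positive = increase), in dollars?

-589065

Rearranging demand gives qd = 4454 - 2p. In a free market, 4454 - 2p = 2p - 1146 gives the equilibrium p* = 1400, q* = 1654.
Since 881 < 1400, the ceiling is binding.
At p = 881: qd = 4454 - 2·881 = 2692 and qs = 2·881 - 1146 = 616.
Producer surplus without the control is ½ · (1400 - 573) · 1654 = 683929.
With the ceiling, producers sell 616 units at 881, so PS = ½ · (881 - 573) · 616 = 94864.
Change in producer surplus = 94864 - 683929 = -589065.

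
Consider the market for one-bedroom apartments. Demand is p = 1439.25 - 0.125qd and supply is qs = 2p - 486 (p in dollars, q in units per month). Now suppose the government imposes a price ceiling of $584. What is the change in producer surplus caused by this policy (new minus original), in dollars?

-799568

Rearranging demand gives qd = 11514 - 8p. Without the control the market clears where 11514 - 8p = 2p - 486, i.e. p* = 1200 and q* = 1914.
Because the ceiling (584) lies below the market-clearing price, it is binding.
At p = 584: qd = 11514 - 8·584 = 6842 and qs = 2·584 - 486 = 682.
Producer surplus without the control is ½ · (1200 - 243) · 1914 = 915849.
With the ceiling, producers sell 682 units at 584, so PS = ½ · (584 - 243) · 682 = 116281.
Change in producer surplus = 116281 - 915849 = -799568.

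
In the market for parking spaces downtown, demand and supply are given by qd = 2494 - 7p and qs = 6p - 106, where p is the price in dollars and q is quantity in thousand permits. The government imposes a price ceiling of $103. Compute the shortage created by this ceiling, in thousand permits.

1261

Without the control the market clears where 2494 - 7p = 6p - 106, i.e. p* = 200 and q* = 1094.
Because the ceiling (103) lies below the market-clearing price, it is binding.
At p = 103: qd = 2494 - 7·103 = 1773 and qs = 6·103 - 106 = 512.
Shortage = qd - qs = 1773 - 512 = 1261.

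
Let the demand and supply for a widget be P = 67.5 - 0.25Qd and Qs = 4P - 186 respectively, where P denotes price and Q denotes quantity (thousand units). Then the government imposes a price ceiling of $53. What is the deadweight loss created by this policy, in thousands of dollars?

Rearranging demand gives Qd = 270 - 4P. In a free market, 270 - 4P = 4P - 186 gives the equilibrium P* = 57, Q* = 42.
Since 53 < 57, the ceiling is binding.
At P = 53: Qd = 270 - 4·53 = 58 and Qs = 4·53 - 186 = 26.
Quantity traded falls to 26. At Q = 26 the demand price is (270 - 26)/4 = 61 and the supply price is (186 + 26)/4 = 53.
Deadweight loss = ½ · (61 - 53) · (42 - 26) = ½ · 8 · 16 = 64.

64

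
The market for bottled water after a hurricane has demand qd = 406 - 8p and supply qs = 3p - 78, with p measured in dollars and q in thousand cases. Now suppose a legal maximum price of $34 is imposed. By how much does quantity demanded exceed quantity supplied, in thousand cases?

Setting quantity demanded equal to quantity supplied, 406 - 8p = 3p - 78, gives p* = 44 and q* = 54.
Since 34 < 44, the ceiling is binding.
At p = 34: qd = 406 - 8·34 = 134 and qs = 3·34 - 78 = 24.
Shortage = qd - qs = 134 - 24 = 110.

110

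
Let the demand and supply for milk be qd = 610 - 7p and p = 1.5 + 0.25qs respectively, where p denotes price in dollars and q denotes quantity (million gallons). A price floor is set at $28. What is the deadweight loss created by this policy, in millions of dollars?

Rearranging supply gives qs = 4p - 6. In a free market, 610 - 7p = 4p - 6 gives the equilibrium p* = 56, q* = 218.
Since 28 is below p* = 56, the floor does not bind and the free-market outcome prevails.
Since the control does not bind, no trades are prevented and deadweight loss is zero.

0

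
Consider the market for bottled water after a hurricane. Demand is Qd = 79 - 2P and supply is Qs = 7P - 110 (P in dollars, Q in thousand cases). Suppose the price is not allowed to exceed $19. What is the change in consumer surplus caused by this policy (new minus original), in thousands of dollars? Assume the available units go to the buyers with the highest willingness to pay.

Equilibrium: 79 - 2P = 7P - 110, so 189 = 9P and P* = 21, Q* = 37.
Since 19 < 21, the ceiling is binding.
At P = 19: Qd = 79 - 2·19 = 41 and Qs = 7·19 - 110 = 23.
Consumer surplus without the control is ½ · (39.5 - 21) · 37 = 342.25.
With the ceiling, 23 units are sold at 19 (assume they go to the highest-value buyers). The demand price at Q = 23 is 28, so CS = ½ · [(39.5 - 19) + (28 - 19)] · 23 = 339.25.
Change in consumer surplus = 339.25 - 342.25 = -3.

-3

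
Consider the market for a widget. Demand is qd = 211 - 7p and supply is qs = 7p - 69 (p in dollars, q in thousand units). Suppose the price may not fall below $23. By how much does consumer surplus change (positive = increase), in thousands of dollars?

In a free market, 211 - 7p = 7p - 69 gives the equilibrium p* = 20, q* = 71.
Because the floor (23) lies above the market-clearing price, it is binding.
At p = 23: qd = 211 - 7·23 = 50 and qs = 7·23 - 69 = 92.
Consumer surplus without the control is ½ · (211/7 - 20) · 71 = 5041/14.
With the floor, consumers buy 50 units at 23, so CS = ½ · (211/7 - 23) · 50 = 1250/7.
Change in consumer surplus = 1250/7 - 5041/14 = -181.5.

-181.5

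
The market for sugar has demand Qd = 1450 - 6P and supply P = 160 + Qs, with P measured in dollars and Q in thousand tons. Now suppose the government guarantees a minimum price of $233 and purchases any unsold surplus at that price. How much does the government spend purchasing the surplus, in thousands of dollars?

4893

Rearranging supply gives Qs = P - 160. Setting quantity demanded equal to quantity supplied, 1450 - 6P = P - 160, gives P* = 230 and Q* = 70.
The floor of 233 is above the equilibrium price 230, so it binds.
At P = 233: Qd = 1450 - 6·233 = 52 and Qs = 233 - 160 = 73.
Surplus = Qs - Qd = 21.
Government expenditure = surplus × support price = 21 × 233 = 4893.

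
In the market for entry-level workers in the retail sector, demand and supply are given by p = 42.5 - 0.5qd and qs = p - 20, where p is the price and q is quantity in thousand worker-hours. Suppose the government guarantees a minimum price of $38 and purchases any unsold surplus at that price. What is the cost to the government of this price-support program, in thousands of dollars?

342

Rearranging demand gives qd = 85 - 2p. Equilibrium: 85 - 2p = p - 20, so 105 = 3p and p* = 35, q* = 15.
Since 38 > 35, the floor is binding.
At p = 38: qd = 85 - 2·38 = 9 and qs = 38 - 20 = 18.
Surplus = qs - qd = 9.
Government expenditure = surplus × support price = 9 × 38 = 342.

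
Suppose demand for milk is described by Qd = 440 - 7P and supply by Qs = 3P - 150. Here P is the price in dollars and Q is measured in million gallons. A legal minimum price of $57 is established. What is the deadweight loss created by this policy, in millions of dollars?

0

Without the control the market clears where 440 - 7P = 3P - 150, i.e. P* = 59 and Q* = 27.
Since 57 is below P* = 59, the floor does not bind and the free-market outcome prevails.
Since the control does not bind, no trades are prevented and deadweight loss is zero.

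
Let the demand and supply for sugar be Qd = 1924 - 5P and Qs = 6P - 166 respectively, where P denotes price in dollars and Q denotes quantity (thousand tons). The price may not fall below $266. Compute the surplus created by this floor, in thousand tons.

836

In a free market, 1924 - 5P = 6P - 166 gives the equilibrium P* = 190, Q* = 974.
The floor of 266 is above the equilibrium price 190, so it binds.
At P = 266: Qd = 1924 - 5·266 = 594 and Qs = 6·266 - 166 = 1430.
Surplus = Qs - Qd = 1430 - 594 = 836.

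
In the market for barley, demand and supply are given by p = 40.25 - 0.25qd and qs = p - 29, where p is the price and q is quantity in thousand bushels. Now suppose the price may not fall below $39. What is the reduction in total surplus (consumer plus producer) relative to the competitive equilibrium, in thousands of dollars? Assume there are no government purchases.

10

Rearranging demand gives qd = 161 - 4p. Without the control the market clears where 161 - 4p = p - 29, i.e. p* = 38 and q* = 9.
The floor of 39 is above the equilibrium price 38, so it binds.
At p = 39: qd = 161 - 4·39 = 5 and qs = 39 - 29 = 10.
Quantity traded falls to 5. At q = 5 the demand price is (161 - 5)/4 = 39 and the supply price is 29 + 5 = 34.
Deadweight loss = ½ · (39 - 34) · (9 - 5) = ½ · 5 · 4 = 10.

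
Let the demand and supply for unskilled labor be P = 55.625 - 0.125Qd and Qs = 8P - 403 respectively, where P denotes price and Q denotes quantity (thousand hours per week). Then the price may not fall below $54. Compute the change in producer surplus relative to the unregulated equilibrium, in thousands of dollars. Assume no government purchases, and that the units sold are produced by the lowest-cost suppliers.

Rearranging demand gives Qd = 445 - 8P. In a free market, 445 - 8P = 8P - 403 gives the equilibrium P* = 53, Q* = 21.
Because the floor (54) lies above the market-clearing price, it is binding.
At P = 54: Qd = 445 - 8·54 = 13 and Qs = 8·54 - 403 = 29.
Producer surplus without the control is ½ · (53 - 50.375) · 21 = 27.5625.
With the floor, 13 units are sold at 54. The supply price at Q = 13 is 52, so PS = ½ · [(54 - 50.375) + (54 - 52)] · 13 = 36.5625.
Change in producer surplus = 36.5625 - 27.5625 = 9.

9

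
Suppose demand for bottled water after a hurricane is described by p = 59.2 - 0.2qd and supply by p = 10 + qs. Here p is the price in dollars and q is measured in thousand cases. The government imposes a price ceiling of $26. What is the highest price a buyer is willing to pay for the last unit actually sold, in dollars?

56

Rearranging demand gives qd = 296 - 5p; rearranging supply gives qs = p - 10. Equilibrium: 296 - 5p = p - 10, so 306 = 6p and p* = 51, q* = 41.
Since 26 < 51, the ceiling is binding.
At p = 26: qd = 296 - 5·26 = 166 and qs = 26 - 10 = 16.
Only 16 units reach the market. On the demand curve, the marginal buyer's willingness to pay at q = 16 is (296 - 16)/5 = 56.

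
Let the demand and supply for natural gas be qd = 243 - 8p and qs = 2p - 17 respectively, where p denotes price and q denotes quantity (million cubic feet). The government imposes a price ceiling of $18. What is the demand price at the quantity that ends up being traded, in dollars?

28

Setting quantity demanded equal to quantity supplied, 243 - 8p = 2p - 17, gives p* = 26 and q* = 35.
Since 18 < 26, the ceiling is binding.
At p = 18: qd = 243 - 8·18 = 99 and qs = 2·18 - 17 = 19.
Only 19 units reach the market. On the demand curve, the marginal buyer's willingness to pay at q = 19 is (243 - 19)/8 = 28.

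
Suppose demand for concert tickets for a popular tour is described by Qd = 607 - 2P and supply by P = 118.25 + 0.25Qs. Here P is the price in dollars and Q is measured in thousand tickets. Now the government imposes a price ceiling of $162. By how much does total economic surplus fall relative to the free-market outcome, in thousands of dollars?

Rearranging supply gives Qs = 4P - 473. Setting quantity demanded equal to quantity supplied, 607 - 2P = 4P - 473, gives P* = 180 and Q* = 247.
Since 162 < 180, the ceiling is binding.
At P = 162: Qd = 607 - 2·162 = 283 and Qs = 4·162 - 473 = 175.
Quantity traded falls to 175. At Q = 175 the demand price is (607 - 175)/2 = 216 and the supply price is (473 + 175)/4 = 162.
Deadweight loss = ½ · (216 - 162) · (247 - 175) = ½ · 54 · 72 = 1944.

1944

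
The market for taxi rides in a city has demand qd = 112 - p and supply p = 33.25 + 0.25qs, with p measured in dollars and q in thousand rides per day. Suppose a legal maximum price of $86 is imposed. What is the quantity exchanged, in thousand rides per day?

63

Rearranging supply gives qs = 4p - 133. Without the control the market clears where 112 - p = 4p - 133, i.e. p* = 49 and q* = 63.
The ceiling of 86 is above the equilibrium price 49, so it is not binding; the market clears at p* = 49, q* = 63.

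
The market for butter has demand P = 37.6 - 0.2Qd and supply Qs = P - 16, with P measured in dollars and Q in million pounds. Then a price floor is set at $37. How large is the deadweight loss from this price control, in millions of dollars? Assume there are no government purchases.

Rearranging demand gives Qd = 188 - 5P. In a free market, 188 - 5P = P - 16 gives the equilibrium P* = 34, Q* = 18.
The floor of 37 is above the equilibrium price 34, so it binds.
At P = 37: Qd = 188 - 5·37 = 3 and Qs = 37 - 16 = 21.
Quantity traded falls to 3. At Q = 3 the demand price is (188 - 3)/5 = 37 and the supply price is 16 + 3 = 19.
Deadweight loss = ½ · (37 - 19) · (18 - 3) = ½ · 18 · 15 = 135.

135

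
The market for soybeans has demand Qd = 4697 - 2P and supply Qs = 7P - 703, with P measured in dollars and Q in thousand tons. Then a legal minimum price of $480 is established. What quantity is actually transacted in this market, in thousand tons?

3497

Setting quantity demanded equal to quantity supplied, 4697 - 2P = 7P - 703, gives P* = 600 and Q* = 3497.
Since 480 is below P* = 600, the floor does not bind and the free-market outcome prevails.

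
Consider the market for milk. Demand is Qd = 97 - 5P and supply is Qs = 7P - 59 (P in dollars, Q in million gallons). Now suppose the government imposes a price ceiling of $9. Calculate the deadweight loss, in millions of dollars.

134.4

Without the control the market clears where 97 - 5P = 7P - 59, i.e. P* = 13 and Q* = 32.
Because the ceiling (9) lies below the market-clearing price, it is binding.
At P = 9: Qd = 97 - 5·9 = 52 and Qs = 7·9 - 59 = 4.
Quantity traded falls to 4. At Q = 4 the demand price is (97 - 4)/5 = 18.6 and the supply price is (59 + 4)/7 = 9.
Deadweight loss = ½ · (18.6 - 9) · (32 - 4) = ½ · 9.6 · 28 = 134.4.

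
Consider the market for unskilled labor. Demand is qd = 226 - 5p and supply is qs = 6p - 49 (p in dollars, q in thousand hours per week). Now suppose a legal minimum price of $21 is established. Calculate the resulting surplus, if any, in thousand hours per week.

0

Equilibrium: 226 - 5p = 6p - 49, so 275 = 11p and p* = 25, q* = 101.
The floor of 21 is below the equilibrium price 25, so it is not binding; the market clears at p* = 25, q* = 101.
Since the control does not bind, there is no surplus.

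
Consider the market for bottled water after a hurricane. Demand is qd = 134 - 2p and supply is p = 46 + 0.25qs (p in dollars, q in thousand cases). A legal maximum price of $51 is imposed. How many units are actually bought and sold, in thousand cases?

20

Rearranging supply gives qs = 4p - 184. Equilibrium: 134 - 2p = 4p - 184, so 318 = 6p and p* = 53, q* = 28.
Since 51 < 53, the ceiling is binding.
At p = 51: qd = 134 - 2·51 = 32 and qs = 4·51 - 184 = 20.
The quantity actually transacted is the short side, supply: 20.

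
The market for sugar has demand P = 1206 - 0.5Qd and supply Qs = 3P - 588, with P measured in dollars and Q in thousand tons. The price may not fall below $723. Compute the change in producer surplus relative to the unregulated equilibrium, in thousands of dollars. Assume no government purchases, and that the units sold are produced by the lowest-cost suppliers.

Rearranging demand gives Qd = 2412 - 2P. Without the control the market clears where 2412 - 2P = 3P - 588, i.e. P* = 600 and Q* = 1212.
Since 723 > 600, the floor is binding.
At P = 723: Qd = 2412 - 2·723 = 966 and Qs = 3·723 - 588 = 1581.
Producer surplus without the control is ½ · (600 - 196) · 1212 = 244824.
With the floor, 966 units are sold at 723. The supply price at Q = 966 is 518, so PS = ½ · [(723 - 196) + (723 - 518)] · 966 = 353556.
Change in producer surplus = 353556 - 244824 = 108732.

108732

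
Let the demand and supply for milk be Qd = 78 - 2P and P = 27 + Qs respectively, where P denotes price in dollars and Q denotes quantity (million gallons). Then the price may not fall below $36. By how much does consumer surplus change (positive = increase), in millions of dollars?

Rearranging supply gives Qs = P - 27. In a free market, 78 - 2P = P - 27 gives the equilibrium P* = 35, Q* = 8.
The floor of 36 is above the equilibrium price 35, so it binds.
At P = 36: Qd = 78 - 2·36 = 6 and Qs = 36 - 27 = 9.
Consumer surplus without the control is ½ · (39 - 35) · 8 = 16.
With the floor, consumers buy 6 units at 36, so CS = ½ · (39 - 36) · 6 = 9.
Change in consumer surplus = 9 - 16 = -7.

-7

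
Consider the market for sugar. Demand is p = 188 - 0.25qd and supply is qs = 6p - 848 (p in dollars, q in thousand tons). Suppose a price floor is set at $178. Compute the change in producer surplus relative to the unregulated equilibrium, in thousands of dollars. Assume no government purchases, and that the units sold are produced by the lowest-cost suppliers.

288

Rearranging demand gives qd = 752 - 4p. Equilibrium: 752 - 4p = 6p - 848, so 1600 = 10p and p* = 160, q* = 112.
Since 178 > 160, the floor is binding.
At p = 178: qd = 752 - 4·178 = 40 and qs = 6·178 - 848 = 220.
Producer surplus without the control is ½ · (160 - 424/3) · 112 = 3136/3.
With the floor, 40 units are sold at 178. The supply price at q = 40 is 148, so PS = ½ · [(178 - 424/3) + (178 - 148)] · 40 = 4000/3.
Change in producer surplus = 4000/3 - 3136/3 = 288.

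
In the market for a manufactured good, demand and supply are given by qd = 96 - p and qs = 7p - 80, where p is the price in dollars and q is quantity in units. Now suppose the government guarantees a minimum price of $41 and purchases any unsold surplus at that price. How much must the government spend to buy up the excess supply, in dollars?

Setting quantity demanded equal to quantity supplied, 96 - p = 7p - 80, gives p* = 22 and q* = 74.
The floor of 41 is above the equilibrium price 22, so it binds.
At p = 41: qd = 96 - 41 = 55 and qs = 7·41 - 80 = 207.
Surplus = qs - qd = 152.
Government expenditure = surplus × support price = 152 × 41 = 6232.

6232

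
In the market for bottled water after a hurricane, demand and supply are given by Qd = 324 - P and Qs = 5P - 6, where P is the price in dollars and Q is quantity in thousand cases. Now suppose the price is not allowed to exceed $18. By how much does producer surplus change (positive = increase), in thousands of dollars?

-6530.5

In a free market, 324 - P = 5P - 6 gives the equilibrium P* = 55, Q* = 269.
Because the ceiling (18) lies below the market-clearing price, it is binding.
At P = 18: Qd = 324 - 18 = 306 and Qs = 5·18 - 6 = 84.
Producer surplus without the control is ½ · (55 - 1.2) · 269 = 7236.1.
With the ceiling, producers sell 84 units at 18, so PS = ½ · (18 - 1.2) · 84 = 705.6.
Change in producer surplus = 705.6 - 7236.1 = -6530.5.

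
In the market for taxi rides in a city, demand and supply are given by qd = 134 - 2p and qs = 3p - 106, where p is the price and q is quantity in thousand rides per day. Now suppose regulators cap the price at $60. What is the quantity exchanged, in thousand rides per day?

In a free market, 134 - 2p = 3p - 106 gives the equilibrium p* = 48, q* = 38.
The ceiling of 60 is above the equilibrium price 48, so it is not binding; the market clears at p* = 48, q* = 38.

38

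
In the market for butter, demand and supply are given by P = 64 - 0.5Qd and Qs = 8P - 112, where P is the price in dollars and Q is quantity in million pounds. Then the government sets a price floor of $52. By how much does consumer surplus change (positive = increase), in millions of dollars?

-1456

Rearranging demand gives Qd = 128 - 2P. Without the control the market clears where 128 - 2P = 8P - 112, i.e. P* = 24 and Q* = 80.
The floor of 52 is above the equilibrium price 24, so it binds.
At P = 52: Qd = 128 - 2·52 = 24 and Qs = 8·52 - 112 = 304.
Consumer surplus without the control is ½ · (64 - 24) · 80 = 1600.
With the floor, consumers buy 24 units at 52, so CS = ½ · (64 - 52) · 24 = 144.
Change in consumer surplus = 144 - 1600 = -1456.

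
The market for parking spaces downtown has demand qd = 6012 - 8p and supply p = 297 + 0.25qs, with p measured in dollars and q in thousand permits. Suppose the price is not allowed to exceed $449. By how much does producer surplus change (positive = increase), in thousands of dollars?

-137410

Rearranging supply gives qs = 4p - 1188. Setting quantity demanded equal to quantity supplied, 6012 - 8p = 4p - 1188, gives p* = 600 and q* = 1212.
The ceiling of 449 is below the equilibrium price 600, so it binds.
At p = 449: qd = 6012 - 8·449 = 2420 and qs = 4·449 - 1188 = 608.
Producer surplus without the control is ½ · (600 - 297) · 1212 = 183618.
With the ceiling, producers sell 608 units at 449, so PS = ½ · (449 - 297) · 608 = 46208.
Change in producer surplus = 46208 - 183618 = -137410.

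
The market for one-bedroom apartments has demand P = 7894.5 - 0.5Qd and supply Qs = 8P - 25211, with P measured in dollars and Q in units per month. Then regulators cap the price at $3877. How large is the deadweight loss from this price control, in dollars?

994580

Rearranging demand gives Qd = 15789 - 2P. Setting quantity demanded equal to quantity supplied, 15789 - 2P = 8P - 25211, gives P* = 4100 and Q* = 7589.
The ceiling of 3877 is below the equilibrium price 4100, so it binds.
At P = 3877: Qd = 15789 - 2·3877 = 8035 and Qs = 8·3877 - 25211 = 5805.
Quantity traded falls to 5805. At Q = 5805 the demand price is (15789 - 5805)/2 = 4992 and the supply price is (25211 + 5805)/8 = 3877.
Deadweight loss = ½ · (4992 - 3877) · (7589 - 5805) = ½ · 1115 · 1784 = 994580.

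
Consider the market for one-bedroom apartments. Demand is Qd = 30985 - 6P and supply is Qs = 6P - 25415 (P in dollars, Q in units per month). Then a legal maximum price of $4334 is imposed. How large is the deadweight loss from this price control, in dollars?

803736

Without the control the market clears where 30985 - 6P = 6P - 25415, i.e. P* = 4700 and Q* = 2785.
The ceiling of 4334 is below the equilibrium price 4700, so it binds.
At P = 4334: Qd = 30985 - 6·4334 = 4981 and Qs = 6·4334 - 25415 = 589.
Quantity traded falls to 589. At Q = 589 the demand price is (30985 - 589)/6 = 5066 and the supply price is (25415 + 589)/6 = 4334.
Deadweight loss = ½ · (5066 - 4334) · (2785 - 589) = ½ · 732 · 2196 = 803736.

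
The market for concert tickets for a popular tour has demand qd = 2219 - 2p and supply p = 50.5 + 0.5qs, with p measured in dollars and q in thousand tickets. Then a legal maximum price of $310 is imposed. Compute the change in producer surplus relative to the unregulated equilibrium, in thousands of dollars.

-213030

Rearranging supply gives qs = 2p - 101. In a free market, 2219 - 2p = 2p - 101 gives the equilibrium p* = 580, q* = 1059.
The ceiling of 310 is below the equilibrium price 580, so it binds.
At p = 310: qd = 2219 - 2·310 = 1599 and qs = 2·310 - 101 = 519.
Producer surplus without the control is ½ · (580 - 50.5) · 1059 = 280370.25.
With the ceiling, producers sell 519 units at 310, so PS = ½ · (310 - 50.5) · 519 = 67340.25.
Change in producer surplus = 67340.25 - 280370.25 = -213030.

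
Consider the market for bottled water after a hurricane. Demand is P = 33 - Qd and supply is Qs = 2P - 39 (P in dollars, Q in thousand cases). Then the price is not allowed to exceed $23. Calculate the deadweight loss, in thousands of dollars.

Rearranging demand gives Qd = 33 - P. Equilibrium: 33 - P = 2P - 39, so 72 = 3P and P* = 24, Q* = 9.
Since 23 < 24, the ceiling is binding.
At P = 23: Qd = 33 - 23 = 10 and Qs = 2·23 - 39 = 7.
Quantity traded falls to 7. At Q = 7 the demand price is 33 - 7 = 26 and the supply price is (39 + 7)/2 = 23.
Deadweight loss = ½ · (26 - 23) · (9 - 7) = ½ · 3 · 2 = 3.

3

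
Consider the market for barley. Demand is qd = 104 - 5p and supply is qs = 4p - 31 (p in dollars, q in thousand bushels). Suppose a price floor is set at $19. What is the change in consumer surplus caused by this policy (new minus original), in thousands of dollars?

-76

Equilibrium: 104 - 5p = 4p - 31, so 135 = 9p and p* = 15, q* = 29.
Since 19 > 15, the floor is binding.
At p = 19: qd = 104 - 5·19 = 9 and qs = 4·19 - 31 = 45.
Consumer surplus without the control is ½ · (20.8 - 15) · 29 = 84.1.
With the floor, consumers buy 9 units at 19, so CS = ½ · (20.8 - 19) · 9 = 8.1.
Change in consumer surplus = 8.1 - 84.1 = -76.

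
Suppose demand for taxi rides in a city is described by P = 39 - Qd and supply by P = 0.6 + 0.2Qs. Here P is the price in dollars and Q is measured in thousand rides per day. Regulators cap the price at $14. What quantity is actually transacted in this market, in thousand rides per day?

Rearranging demand gives Qd = 39 - P; rearranging supply gives Qs = 5P - 3. In a free market, 39 - P = 5P - 3 gives the equilibrium P* = 7, Q* = 32.
Since 14 is above P* = 7, the ceiling does not bind and the free-market outcome prevails.

32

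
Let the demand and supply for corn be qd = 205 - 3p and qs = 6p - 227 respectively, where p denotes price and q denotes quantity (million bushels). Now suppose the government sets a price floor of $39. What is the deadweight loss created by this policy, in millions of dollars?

0

Equilibrium: 205 - 3p = 6p - 227, so 432 = 9p and p* = 48, q* = 61.
The floor of 39 is below the equilibrium price 48, so it is not binding; the market clears at p* = 48, q* = 61.
Since the control does not bind, no trades are prevented and deadweight loss is zero.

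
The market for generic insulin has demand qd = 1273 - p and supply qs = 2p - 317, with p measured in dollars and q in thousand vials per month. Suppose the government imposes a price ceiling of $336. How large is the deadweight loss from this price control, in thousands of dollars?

112908

Equilibrium: 1273 - p = 2p - 317, so 1590 = 3p and p* = 530, q* = 743.
The ceiling of 336 is below the equilibrium price 530, so it binds.
At p = 336: qd = 1273 - 336 = 937 and qs = 2·336 - 317 = 355.
Quantity traded falls to 355. At q = 355 the demand price is 1273 - 355 = 918 and the supply price is (317 + 355)/2 = 336.
Deadweight loss = ½ · (918 - 336) · (743 - 355) = ½ · 582 · 388 = 112908.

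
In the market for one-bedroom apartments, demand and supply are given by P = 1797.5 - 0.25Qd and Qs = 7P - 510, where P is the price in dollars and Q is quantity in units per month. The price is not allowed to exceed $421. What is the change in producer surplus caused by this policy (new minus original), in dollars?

-952366.5

Rearranging demand gives Qd = 7190 - 4P. In a free market, 7190 - 4P = 7P - 510 gives the equilibrium P* = 700, Q* = 4390.
Since 421 < 700, the ceiling is binding.
At P = 421: Qd = 7190 - 4·421 = 5506 and Qs = 7·421 - 510 = 2437.
Producer surplus without the control is ½ · (700 - 510/7) · 4390 = 9636050/7.
With the ceiling, producers sell 2437 units at 421, so PS = ½ · (421 - 510/7) · 2437 = 5938969/14.
Change in producer surplus = 5938969/14 - 9636050/7 = -952366.5.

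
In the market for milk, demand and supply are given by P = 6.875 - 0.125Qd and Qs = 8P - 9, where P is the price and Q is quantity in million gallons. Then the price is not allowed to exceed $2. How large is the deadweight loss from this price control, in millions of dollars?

Rearranging demand gives Qd = 55 - 8P. In a free market, 55 - 8P = 8P - 9 gives the equilibrium P* = 4, Q* = 23.
The ceiling of 2 is below the equilibrium price 4, so it binds.
At P = 2: Qd = 55 - 8·2 = 39 and Qs = 8·2 - 9 = 7.
Quantity traded falls to 7. At Q = 7 the demand price is (55 - 7)/8 = 6 and the supply price is (9 + 7)/8 = 2.
Deadweight loss = ½ · (6 - 2) · (23 - 7) = ½ · 4 · 16 = 32.

32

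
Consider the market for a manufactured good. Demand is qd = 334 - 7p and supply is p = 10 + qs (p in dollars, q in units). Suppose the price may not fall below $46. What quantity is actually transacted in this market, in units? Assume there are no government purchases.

Rearranging supply gives qs = p - 10. Equilibrium: 334 - 7p = p - 10, so 344 = 8p and p* = 43, q* = 33.
Since 46 > 43, the floor is binding.
At p = 46: qd = 334 - 7·46 = 12 and qs = 46 - 10 = 36.
The quantity actually transacted is the short side, demand: 12.

12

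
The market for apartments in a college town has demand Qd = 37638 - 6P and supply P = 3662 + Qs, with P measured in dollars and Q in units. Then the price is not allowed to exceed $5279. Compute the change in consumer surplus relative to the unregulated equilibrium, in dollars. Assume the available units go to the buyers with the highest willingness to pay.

972020.25

Rearranging supply gives Qs = P - 3662. Setting quantity demanded equal to quantity supplied, 37638 - 6P = P - 3662, gives P* = 5900 and Q* = 2238.
Since 5279 < 5900, the ceiling is binding.
At P = 5279: Qd = 37638 - 6·5279 = 5964 and Qs = 5279 - 3662 = 1617.
Consumer surplus without the control is ½ · (6273 - 5900) · 2238 = 417387.
With the ceiling, 1617 units are sold at 5279 (assume they go to the highest-value buyers). The demand price at Q = 1617 is 6003.5, so CS = ½ · [(6273 - 5279) + (6003.5 - 5279)] · 1617 = 1389407.25.
Change in consumer surplus = 1389407.25 - 417387 = 972020.25.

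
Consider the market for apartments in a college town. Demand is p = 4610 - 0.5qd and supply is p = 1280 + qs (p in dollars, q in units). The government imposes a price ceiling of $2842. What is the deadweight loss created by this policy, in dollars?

Rearranging demand gives qd = 9220 - 2p; rearranging supply gives qs = p - 1280. Setting quantity demanded equal to quantity supplied, 9220 - 2p = p - 1280, gives p* = 3500 and q* = 2220.
Because the ceiling (2842) lies below the market-clearing price, it is binding.
At p = 2842: qd = 9220 - 2·2842 = 3536 and qs = 2842 - 1280 = 1562.
Quantity traded falls to 1562. At q = 1562 the demand price is (9220 - 1562)/2 = 3829 and the supply price is 1280 + 1562 = 2842.
Deadweight loss = ½ · (3829 - 2842) · (2220 - 1562) = ½ · 987 · 658 = 324723.

324723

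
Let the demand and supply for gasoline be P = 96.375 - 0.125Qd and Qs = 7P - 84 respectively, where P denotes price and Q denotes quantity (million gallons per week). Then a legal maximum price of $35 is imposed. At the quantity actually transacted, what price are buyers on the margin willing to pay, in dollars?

76.25

Rearranging demand gives Qd = 771 - 8P. Equilibrium: 771 - 8P = 7P - 84, so 855 = 15P and P* = 57, Q* = 315.
Since 35 < 57, the ceiling is binding.
At P = 35: Qd = 771 - 8·35 = 491 and Qs = 7·35 - 84 = 161.
Only 161 units reach the market. On the demand curve, the marginal buyer's willingness to pay at Q = 161 is (771 - 161)/8 = 76.25.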